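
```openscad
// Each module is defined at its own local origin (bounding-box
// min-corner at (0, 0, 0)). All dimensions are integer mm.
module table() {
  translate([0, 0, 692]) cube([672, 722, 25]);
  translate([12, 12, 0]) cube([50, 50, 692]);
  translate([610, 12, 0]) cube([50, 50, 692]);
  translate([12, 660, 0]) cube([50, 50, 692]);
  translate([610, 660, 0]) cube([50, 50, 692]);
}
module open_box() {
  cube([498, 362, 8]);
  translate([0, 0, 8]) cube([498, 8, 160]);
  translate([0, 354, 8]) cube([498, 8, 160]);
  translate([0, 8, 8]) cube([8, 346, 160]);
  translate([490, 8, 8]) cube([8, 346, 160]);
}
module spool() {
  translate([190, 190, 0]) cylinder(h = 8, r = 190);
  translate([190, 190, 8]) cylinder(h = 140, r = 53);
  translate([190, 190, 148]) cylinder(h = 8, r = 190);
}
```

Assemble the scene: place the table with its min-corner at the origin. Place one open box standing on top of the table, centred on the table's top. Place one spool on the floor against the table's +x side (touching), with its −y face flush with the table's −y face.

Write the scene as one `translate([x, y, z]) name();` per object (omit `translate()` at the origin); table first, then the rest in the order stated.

table();
translate([87, 180, 717]) open_box();
translate([672, 0, 0]) spool();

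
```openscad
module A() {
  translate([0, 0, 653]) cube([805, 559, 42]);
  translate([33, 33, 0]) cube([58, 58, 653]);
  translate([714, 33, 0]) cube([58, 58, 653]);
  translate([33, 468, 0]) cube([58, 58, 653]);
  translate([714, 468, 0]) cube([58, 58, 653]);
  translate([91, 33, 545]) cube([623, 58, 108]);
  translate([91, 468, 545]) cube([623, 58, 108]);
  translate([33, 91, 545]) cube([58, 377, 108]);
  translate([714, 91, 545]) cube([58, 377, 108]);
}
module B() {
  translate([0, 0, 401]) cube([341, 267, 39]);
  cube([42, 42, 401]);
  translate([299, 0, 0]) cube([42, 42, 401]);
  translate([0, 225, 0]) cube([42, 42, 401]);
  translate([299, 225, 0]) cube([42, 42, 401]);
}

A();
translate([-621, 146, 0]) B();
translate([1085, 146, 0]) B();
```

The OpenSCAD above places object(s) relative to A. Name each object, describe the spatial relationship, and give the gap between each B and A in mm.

Each stool's nearest face is 280 mm from the table's bounding box.

A is a table. B is a stool. Two stools sit around the table at the −x, +x sides. The gap between each stool and the table is 280 mm.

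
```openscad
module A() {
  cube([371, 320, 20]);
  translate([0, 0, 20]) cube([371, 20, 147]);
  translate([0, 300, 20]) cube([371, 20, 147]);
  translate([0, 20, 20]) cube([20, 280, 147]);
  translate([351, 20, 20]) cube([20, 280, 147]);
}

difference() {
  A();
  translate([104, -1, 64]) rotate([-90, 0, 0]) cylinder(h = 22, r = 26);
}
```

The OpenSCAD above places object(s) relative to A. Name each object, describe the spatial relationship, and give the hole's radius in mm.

A is an open box. The open box has a circular hole through its front wall. The hole's radius is 26 mm.

The subtracted cylinder has r = 26 mm.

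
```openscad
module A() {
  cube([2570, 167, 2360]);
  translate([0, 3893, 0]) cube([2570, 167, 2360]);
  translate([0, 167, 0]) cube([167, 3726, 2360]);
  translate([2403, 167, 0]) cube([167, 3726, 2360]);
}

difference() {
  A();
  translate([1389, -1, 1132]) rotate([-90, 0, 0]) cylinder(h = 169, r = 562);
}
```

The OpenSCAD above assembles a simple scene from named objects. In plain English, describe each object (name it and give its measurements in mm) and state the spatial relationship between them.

A is a box-shaped house frame (walls only): outside footprint 2570×4060 mm, wall height 2360 mm, wall thickness 167 mm. The two y-facing walls run the full x-width; the two x-facing walls fit between the inner faces of the y-facing walls.

The house frame has a circular hole of radius 562 mm through its front wall, centred at (x = 1389, z = 1132).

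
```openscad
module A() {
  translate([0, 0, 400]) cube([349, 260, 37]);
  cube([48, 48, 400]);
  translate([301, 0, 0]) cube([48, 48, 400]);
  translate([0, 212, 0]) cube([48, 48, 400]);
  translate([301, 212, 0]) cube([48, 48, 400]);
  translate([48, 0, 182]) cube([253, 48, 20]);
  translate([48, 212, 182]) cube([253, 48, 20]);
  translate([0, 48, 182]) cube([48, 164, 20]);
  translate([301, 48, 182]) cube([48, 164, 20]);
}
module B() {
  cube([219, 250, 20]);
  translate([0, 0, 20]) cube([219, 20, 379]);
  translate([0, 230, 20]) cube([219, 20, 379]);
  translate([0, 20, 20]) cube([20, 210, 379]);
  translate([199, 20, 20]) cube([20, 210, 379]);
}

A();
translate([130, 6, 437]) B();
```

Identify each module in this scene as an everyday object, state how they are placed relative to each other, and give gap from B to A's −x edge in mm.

A is a stool. B is an open box. The open box is on top of the stool. The gap from the open box to the stool's −x edge is 130 mm.

The open box's min-x is at 130; the stool's min-x is 0; gap = 130 mm.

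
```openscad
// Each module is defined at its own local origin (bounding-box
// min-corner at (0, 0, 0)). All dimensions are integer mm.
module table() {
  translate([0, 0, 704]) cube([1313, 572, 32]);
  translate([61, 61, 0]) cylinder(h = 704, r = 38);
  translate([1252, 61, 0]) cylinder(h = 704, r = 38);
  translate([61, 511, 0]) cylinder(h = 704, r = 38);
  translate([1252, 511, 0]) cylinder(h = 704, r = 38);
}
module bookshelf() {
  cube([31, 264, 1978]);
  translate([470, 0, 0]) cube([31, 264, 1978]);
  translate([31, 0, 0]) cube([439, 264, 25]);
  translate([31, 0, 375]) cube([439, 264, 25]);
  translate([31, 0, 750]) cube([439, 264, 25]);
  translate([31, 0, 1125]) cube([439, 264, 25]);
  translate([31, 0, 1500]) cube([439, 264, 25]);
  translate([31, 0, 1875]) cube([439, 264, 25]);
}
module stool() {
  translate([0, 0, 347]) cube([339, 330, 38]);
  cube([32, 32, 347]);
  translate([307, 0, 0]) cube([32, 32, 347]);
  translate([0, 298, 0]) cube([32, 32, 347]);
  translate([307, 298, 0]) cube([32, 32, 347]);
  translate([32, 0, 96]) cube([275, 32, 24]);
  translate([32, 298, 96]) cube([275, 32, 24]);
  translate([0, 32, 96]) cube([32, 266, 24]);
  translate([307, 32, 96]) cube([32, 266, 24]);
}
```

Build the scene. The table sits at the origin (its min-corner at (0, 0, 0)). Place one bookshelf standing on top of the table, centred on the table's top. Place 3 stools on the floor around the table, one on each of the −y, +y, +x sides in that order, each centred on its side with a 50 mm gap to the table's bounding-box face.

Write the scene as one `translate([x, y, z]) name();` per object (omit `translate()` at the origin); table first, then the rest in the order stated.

table();
translate([406, 154, 736]) bookshelf();
translate([487, -380, 0]) stool();
translate([487, 622, 0]) stool();
translate([1363, 121, 0]) stool();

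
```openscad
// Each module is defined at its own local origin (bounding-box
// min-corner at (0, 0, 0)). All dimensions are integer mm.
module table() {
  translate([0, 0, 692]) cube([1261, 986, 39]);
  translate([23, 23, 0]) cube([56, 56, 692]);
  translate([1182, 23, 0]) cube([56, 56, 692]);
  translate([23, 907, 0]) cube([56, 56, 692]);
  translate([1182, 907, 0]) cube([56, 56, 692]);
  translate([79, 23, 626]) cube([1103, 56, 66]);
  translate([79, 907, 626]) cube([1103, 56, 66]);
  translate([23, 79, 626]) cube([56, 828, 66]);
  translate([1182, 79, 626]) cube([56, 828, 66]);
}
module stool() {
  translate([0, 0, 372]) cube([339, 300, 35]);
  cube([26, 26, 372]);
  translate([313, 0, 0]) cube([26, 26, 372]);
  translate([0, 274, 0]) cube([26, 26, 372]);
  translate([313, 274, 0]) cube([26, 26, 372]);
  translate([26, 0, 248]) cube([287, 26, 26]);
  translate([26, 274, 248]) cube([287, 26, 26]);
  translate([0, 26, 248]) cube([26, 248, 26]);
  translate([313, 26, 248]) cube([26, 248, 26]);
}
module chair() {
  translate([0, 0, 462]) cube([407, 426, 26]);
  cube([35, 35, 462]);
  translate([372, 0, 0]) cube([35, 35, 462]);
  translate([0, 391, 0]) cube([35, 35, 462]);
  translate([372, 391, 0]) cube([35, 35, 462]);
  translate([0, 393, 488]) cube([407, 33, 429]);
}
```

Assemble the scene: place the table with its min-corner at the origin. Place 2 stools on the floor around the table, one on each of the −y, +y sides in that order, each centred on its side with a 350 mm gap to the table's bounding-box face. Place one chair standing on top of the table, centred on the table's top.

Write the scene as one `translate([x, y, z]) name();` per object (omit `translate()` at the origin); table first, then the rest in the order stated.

table();
translate([461, -650, 0]) stool();
translate([461, 1336, 0]) stool();
translate([427, 280, 731]) chair();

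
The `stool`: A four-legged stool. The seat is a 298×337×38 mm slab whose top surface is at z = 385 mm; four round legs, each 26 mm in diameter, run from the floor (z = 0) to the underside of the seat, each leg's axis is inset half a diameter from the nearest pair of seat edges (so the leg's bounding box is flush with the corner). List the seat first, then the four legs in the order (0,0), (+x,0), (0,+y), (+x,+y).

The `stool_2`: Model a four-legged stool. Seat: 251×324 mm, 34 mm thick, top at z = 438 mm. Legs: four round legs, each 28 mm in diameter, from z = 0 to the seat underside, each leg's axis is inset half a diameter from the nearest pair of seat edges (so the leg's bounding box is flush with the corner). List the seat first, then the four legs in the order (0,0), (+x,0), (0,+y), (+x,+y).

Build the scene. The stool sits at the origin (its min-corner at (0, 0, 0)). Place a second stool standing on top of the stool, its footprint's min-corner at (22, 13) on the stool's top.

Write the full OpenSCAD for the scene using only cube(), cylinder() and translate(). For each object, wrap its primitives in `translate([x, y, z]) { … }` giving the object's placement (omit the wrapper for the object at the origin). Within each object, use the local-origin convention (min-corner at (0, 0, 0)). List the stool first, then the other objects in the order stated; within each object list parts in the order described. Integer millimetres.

translate([0, 0, 347]) cube([298, 337, 38]);
translate([13, 13, 0]) cylinder(h = 347, r = 13);
translate([285, 13, 0]) cylinder(h = 347, r = 13);
translate([13, 324, 0]) cylinder(h = 347, r = 13);
translate([285, 324, 0]) cylinder(h = 347, r = 13);
translate([22, 13, 385]) {
  translate([0, 0, 404]) cube([251, 324, 34]);
  translate([14, 14, 0]) cylinder(h = 404, r = 14);
  translate([237, 14, 0]) cylinder(h = 404, r = 14);
  translate([14, 310, 0]) cylinder(h = 404, r = 14);
  translate([237, 310, 0]) cylinder(h = 404, r = 14);
}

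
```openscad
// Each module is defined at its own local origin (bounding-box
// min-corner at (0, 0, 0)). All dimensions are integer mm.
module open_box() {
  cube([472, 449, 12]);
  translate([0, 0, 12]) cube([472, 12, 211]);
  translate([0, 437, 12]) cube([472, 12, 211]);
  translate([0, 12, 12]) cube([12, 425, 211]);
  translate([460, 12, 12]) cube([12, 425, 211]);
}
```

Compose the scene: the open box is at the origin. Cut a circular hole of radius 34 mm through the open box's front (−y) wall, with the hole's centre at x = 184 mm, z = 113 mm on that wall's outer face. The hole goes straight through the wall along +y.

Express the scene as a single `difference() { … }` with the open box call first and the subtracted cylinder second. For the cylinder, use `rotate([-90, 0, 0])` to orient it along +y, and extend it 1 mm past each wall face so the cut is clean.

difference() {
  open_box();
  translate([184, -1, 113]) rotate([-90, 0, 0]) cylinder(h = 14, r = 34);
}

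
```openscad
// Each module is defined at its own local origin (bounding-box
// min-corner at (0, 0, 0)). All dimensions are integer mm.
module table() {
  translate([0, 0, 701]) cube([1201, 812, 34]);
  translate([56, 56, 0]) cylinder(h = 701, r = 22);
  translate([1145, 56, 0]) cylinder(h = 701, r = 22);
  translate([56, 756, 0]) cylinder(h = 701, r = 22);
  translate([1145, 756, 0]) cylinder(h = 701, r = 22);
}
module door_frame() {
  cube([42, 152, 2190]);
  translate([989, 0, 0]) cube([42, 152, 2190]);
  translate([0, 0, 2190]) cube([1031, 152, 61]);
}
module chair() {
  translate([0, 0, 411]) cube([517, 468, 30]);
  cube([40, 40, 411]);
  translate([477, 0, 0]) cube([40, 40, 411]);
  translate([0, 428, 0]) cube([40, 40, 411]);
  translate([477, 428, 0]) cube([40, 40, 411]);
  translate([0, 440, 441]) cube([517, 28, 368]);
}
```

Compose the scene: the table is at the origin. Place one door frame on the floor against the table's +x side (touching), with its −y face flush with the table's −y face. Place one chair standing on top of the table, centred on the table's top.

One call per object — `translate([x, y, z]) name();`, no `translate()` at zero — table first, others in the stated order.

table();
translate([1201, 0, 0]) door_frame();
translate([342, 172, 735]) chair();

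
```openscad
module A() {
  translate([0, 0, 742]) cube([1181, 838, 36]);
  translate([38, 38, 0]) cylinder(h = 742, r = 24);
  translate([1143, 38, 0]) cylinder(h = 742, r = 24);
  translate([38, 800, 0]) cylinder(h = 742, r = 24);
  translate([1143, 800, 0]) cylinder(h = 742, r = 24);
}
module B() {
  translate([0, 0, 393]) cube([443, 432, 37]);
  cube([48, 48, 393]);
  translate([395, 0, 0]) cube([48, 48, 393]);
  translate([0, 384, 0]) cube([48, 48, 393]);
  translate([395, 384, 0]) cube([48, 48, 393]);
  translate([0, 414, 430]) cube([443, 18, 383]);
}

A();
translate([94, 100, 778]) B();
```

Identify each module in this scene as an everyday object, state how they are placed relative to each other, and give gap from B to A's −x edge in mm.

A is a table. B is a chair. The chair is on top of the table. The gap from the chair to the table's −x edge is 94 mm.

The chair's min-x is at 94; the table's min-x is 0; gap = 94 mm.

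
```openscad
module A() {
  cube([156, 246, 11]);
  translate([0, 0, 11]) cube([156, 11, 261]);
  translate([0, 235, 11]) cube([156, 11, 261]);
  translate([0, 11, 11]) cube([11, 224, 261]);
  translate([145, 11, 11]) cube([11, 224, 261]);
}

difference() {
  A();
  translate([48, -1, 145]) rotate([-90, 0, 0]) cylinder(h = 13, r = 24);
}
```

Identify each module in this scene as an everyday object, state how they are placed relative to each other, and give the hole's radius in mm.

The subtracted cylinder has r = 24 mm.

A is an open box. The open box has a circular hole through its front wall. The hole's radius is 24 mm.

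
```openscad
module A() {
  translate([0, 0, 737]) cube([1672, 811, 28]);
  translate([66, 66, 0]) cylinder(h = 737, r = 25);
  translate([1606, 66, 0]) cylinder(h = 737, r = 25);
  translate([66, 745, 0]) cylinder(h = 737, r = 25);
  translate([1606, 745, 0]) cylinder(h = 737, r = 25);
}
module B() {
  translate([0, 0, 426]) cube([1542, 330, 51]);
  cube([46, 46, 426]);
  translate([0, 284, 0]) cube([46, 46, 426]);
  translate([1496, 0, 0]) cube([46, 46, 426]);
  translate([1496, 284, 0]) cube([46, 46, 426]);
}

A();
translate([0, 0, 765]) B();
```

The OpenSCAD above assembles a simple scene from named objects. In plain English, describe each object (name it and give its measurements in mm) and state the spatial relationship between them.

A is a table with a 1672×811 mm rectangular top, 28 mm thick, top surface at z = 765 mm, supported by four round legs of 50 mm diameter, each leg's bounding box inset 41 mm from the nearest pair of top edges, running from the floor.

B is a bench: a 1542×330 mm seat slab, 51 mm thick, top at z = 477 mm, on four 46×46 mm square legs flush with the seat corners and standing on z = 0.

The bench is on top of the table.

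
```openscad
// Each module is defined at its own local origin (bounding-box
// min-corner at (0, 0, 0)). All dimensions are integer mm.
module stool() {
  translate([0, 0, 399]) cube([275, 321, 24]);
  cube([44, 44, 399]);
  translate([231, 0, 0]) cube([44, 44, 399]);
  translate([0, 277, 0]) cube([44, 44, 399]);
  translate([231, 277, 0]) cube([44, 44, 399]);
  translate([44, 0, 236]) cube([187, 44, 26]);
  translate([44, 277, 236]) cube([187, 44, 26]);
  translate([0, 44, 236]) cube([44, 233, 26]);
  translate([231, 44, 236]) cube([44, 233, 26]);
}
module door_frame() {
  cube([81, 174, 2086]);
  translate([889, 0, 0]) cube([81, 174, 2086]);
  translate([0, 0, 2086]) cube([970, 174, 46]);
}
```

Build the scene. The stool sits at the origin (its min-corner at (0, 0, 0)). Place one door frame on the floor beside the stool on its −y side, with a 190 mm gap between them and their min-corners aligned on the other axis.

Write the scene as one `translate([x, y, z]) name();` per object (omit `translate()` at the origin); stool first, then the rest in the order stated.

stool();
translate([0, -364, 0]) door_frame();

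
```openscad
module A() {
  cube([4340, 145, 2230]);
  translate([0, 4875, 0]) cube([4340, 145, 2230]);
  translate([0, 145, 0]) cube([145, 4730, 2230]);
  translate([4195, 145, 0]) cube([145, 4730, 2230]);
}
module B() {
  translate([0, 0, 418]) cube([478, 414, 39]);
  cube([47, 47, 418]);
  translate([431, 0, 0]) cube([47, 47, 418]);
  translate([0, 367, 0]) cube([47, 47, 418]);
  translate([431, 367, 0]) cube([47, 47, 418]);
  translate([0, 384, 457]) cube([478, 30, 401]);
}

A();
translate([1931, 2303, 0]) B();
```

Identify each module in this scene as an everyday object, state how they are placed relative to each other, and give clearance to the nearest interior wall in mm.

Clearances: x = 1786, y = 2158; minimum 1786 mm.

A is a house frame. B is a chair. The chair sits inside the house frame, centred. The clearance to the nearest interior wall is 1786 mm.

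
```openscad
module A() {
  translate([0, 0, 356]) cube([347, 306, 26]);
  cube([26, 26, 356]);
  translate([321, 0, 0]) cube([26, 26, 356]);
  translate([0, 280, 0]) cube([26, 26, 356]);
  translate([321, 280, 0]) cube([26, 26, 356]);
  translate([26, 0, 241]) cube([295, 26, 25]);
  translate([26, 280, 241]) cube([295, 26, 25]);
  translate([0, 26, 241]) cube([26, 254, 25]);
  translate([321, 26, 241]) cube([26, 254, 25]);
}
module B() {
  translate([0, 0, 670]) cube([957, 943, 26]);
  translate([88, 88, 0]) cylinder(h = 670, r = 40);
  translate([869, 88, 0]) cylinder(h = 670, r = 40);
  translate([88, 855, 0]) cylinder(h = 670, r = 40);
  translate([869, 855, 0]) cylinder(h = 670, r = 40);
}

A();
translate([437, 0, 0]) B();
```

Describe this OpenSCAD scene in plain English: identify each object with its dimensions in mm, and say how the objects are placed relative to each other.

A is a four-legged stool. The seat is 347×306 mm, 26 mm thick, top at z = 382 mm. It stands on four square legs, each 26×26 mm in cross-section, from z = 0 to the seat underside, each flush with a corner of the seat. Four stretchers, 26 mm wide and 25 mm tall, connect adjacent legs with their undersides at z = 241 mm, each running between the inner faces of the legs it joins and aligned with the legs' outer faces on the other axis.

B is a table: top 957 mm (x) × 943 mm (y), 26 mm thick, upper face at z = 696 mm, on four round legs of 80 mm diameter, each leg's bounding box inset 48 mm from the nearest pair of top edges, running from z = 0 to the bottom of the top.

The table is on the floor beside the stool on its +x side.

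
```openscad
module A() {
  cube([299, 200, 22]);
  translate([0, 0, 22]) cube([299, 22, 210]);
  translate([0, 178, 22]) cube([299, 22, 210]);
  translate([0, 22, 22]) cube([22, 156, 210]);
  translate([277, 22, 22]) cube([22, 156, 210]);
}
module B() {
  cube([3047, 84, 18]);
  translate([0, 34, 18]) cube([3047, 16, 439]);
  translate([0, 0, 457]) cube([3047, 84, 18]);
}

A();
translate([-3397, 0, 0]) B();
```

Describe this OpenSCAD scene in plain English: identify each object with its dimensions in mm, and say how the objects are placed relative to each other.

A is an open-topped rectangular box: outside dimensions 299×200×232 mm, with a uniform wall and base thickness of 22 mm. The base is a full 299×200 slab on the floor; four walls sit on top of the base. The front and back walls (the −y and +y sides) span the full width; the two side walls fit between them.

B is an I-beam lying along x, 3047 mm long. Overall section height 475 mm. Two flanges 84 mm wide (y) and 18 mm thick, one on the floor and one at the top; a web 16 mm thick runs between them, centred on the flange width.

The I-beam is on the floor beside the open box on its −x side.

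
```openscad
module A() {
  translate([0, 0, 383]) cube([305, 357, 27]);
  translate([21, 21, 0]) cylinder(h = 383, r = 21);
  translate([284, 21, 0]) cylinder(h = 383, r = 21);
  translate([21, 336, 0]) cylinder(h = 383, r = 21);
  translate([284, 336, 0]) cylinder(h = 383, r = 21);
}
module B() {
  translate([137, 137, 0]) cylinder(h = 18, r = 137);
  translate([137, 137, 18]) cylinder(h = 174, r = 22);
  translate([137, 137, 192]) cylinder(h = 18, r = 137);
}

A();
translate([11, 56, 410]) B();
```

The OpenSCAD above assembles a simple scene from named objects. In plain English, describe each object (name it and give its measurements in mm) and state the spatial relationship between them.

A is a simple wooden stool: a rectangular seat 305 mm (x) by 357 mm (y), 27 mm thick, top face at z = 410 mm, on four round legs, each 42 mm in diameter. The legs rest on z = 0, each leg's axis is inset half a diameter from the nearest pair of seat edges (so the leg's bounding box is flush with the corner).

B is a spool: two coaxial disc flanges of radius 137 mm and thickness 18 mm, joined by a core cylinder of radius 22 mm and height 174 mm. The lower flange rests on z = 0 and the three cylinders share a vertical axis.

The spool is on top of the stool.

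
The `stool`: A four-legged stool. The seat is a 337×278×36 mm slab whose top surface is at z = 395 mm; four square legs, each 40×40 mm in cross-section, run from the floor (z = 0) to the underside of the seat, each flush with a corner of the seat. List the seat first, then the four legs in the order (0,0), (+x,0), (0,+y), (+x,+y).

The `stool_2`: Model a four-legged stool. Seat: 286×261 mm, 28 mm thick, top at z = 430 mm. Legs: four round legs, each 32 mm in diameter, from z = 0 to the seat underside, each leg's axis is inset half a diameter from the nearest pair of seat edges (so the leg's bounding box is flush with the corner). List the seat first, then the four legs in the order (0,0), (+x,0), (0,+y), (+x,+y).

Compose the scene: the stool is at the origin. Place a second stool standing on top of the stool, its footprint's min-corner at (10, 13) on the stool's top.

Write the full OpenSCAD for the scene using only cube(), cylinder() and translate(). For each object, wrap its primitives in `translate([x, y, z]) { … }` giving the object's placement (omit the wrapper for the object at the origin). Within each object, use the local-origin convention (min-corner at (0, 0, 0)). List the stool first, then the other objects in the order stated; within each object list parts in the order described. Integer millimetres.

translate([0, 0, 359]) cube([337, 278, 36]);
cube([40, 40, 359]);
translate([297, 0, 0]) cube([40, 40, 359]);
translate([0, 238, 0]) cube([40, 40, 359]);
translate([297, 238, 0]) cube([40, 40, 359]);
translate([10, 13, 395]) {
  translate([0, 0, 402]) cube([286, 261, 28]);
  translate([16, 16, 0]) cylinder(h = 402, r = 16);
  translate([270, 16, 0]) cylinder(h = 402, r = 16);
  translate([16, 245, 0]) cylinder(h = 402, r = 16);
  translate([270, 245, 0]) cylinder(h = 402, r = 16);
}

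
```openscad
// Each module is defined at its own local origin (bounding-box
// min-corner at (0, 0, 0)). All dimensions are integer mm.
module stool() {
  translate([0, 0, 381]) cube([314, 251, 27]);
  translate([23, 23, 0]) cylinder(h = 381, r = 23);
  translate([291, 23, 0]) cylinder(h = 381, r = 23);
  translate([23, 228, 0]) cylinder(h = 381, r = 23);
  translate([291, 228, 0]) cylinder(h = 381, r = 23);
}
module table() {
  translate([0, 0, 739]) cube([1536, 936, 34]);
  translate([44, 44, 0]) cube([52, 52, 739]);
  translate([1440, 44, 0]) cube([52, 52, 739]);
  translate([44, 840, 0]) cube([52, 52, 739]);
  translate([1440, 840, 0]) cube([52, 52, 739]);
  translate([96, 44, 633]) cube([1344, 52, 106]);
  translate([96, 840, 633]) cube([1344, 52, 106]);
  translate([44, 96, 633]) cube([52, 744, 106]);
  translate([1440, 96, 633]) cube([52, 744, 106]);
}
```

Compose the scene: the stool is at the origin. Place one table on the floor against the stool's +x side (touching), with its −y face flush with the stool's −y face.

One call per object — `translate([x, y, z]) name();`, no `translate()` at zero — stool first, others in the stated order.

stool();
translate([314, 0, 0]) table();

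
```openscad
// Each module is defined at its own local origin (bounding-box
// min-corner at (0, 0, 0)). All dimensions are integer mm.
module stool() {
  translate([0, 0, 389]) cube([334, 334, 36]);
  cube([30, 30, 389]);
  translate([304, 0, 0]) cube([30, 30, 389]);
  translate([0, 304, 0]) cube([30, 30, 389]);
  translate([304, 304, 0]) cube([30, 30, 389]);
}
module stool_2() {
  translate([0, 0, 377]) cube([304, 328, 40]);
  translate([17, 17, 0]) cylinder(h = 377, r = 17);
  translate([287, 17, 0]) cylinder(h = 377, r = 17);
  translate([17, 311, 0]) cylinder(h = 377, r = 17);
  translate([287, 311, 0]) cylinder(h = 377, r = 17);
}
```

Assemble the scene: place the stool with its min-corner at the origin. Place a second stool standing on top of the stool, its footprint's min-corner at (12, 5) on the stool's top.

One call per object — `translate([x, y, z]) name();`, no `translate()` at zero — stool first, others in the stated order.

stool();
translate([12, 5, 425]) stool_2();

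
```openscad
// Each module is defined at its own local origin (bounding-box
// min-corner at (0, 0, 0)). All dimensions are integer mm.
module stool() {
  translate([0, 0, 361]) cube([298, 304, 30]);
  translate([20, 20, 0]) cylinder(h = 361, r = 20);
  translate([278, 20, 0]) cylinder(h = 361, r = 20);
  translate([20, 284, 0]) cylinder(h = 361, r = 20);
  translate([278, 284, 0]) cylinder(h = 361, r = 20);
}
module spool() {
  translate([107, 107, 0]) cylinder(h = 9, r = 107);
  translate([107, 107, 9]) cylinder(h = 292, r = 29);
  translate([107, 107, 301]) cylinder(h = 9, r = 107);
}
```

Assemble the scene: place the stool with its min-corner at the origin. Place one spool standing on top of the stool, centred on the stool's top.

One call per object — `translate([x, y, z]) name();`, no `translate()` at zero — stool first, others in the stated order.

stool();
translate([42, 45, 391]) spool();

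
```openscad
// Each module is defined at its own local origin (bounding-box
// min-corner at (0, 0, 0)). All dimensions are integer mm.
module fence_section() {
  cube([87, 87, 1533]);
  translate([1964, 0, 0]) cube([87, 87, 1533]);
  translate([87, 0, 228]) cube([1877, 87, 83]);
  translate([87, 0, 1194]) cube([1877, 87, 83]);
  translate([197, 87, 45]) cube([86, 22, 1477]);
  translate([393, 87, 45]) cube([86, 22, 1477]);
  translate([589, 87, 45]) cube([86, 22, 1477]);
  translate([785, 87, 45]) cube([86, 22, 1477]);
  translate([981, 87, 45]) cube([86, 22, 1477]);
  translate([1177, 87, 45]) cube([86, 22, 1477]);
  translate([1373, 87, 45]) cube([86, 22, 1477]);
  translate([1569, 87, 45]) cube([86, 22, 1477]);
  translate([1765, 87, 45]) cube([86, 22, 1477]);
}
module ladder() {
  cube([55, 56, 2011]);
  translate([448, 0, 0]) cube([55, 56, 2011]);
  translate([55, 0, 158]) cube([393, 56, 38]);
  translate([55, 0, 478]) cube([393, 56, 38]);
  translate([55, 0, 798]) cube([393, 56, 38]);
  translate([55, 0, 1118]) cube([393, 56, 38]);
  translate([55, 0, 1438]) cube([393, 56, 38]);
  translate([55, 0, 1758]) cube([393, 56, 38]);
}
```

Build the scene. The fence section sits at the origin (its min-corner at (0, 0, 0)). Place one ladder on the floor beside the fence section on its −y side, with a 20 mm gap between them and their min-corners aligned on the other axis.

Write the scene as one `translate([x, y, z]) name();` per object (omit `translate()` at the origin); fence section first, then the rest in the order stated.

fence_section();
translate([0, -76, 0]) ladder();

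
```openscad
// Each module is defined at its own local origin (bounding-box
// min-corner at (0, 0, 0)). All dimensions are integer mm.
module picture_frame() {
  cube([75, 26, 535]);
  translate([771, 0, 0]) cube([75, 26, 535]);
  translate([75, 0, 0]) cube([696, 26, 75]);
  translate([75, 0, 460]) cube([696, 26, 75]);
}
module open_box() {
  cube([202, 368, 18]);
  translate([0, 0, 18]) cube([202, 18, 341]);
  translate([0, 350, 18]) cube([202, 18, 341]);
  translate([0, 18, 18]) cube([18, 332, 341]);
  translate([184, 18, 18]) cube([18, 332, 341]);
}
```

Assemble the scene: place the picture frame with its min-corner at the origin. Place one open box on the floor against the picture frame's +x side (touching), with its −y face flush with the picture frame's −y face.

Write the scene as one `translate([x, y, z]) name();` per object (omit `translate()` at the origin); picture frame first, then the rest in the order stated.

picture_frame();
translate([846, 0, 0]) open_box();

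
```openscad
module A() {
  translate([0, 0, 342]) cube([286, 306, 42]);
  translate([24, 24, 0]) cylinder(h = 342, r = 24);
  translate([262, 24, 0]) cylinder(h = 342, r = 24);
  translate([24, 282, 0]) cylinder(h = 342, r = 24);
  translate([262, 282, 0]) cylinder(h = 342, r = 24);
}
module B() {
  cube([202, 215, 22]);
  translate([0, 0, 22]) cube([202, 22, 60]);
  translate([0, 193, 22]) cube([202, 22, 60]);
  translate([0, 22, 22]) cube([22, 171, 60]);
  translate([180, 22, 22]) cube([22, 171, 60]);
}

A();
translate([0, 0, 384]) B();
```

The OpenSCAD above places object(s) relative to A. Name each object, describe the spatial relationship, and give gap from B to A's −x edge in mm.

The open box's min-x is at 0; the stool's min-x is 0; gap = 0 mm.

A is a stool. B is an open box. The open box is on top of the stool. The gap from the open box to the stool's −x edge is 0 mm.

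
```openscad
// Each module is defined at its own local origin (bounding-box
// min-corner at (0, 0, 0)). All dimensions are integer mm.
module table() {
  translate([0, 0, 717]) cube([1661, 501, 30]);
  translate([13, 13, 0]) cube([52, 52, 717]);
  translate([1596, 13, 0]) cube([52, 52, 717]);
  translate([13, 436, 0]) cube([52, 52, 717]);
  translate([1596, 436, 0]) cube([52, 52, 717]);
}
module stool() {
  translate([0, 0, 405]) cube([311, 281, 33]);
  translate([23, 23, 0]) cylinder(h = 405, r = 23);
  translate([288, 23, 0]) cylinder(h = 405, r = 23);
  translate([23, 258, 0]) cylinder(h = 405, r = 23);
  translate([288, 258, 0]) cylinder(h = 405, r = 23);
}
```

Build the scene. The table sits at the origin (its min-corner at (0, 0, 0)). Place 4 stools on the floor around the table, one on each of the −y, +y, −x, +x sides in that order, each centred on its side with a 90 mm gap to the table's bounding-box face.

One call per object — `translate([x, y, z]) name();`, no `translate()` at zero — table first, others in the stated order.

table();
translate([675, -371, 0]) stool();
translate([675, 591, 0]) stool();
translate([-401, 110, 0]) stool();
translate([1751, 110, 0]) stool();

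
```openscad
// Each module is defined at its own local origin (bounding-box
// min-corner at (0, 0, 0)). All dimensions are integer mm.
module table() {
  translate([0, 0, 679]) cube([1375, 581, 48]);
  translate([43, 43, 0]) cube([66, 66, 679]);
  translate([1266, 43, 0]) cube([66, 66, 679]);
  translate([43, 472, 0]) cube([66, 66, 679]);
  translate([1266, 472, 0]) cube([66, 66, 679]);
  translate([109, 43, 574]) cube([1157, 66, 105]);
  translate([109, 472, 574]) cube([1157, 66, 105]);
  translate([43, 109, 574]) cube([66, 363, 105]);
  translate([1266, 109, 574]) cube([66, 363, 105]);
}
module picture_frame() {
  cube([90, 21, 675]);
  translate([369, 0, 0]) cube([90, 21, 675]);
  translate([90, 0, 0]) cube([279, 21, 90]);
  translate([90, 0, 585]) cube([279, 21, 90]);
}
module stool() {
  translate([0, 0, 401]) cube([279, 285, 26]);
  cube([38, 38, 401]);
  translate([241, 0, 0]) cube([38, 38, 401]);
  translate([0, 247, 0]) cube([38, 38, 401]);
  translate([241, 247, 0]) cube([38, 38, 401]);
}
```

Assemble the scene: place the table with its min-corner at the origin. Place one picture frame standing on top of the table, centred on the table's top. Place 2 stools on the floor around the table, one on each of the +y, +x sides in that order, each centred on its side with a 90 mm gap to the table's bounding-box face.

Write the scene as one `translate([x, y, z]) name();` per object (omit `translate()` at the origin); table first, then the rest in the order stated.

table();
translate([458, 280, 727]) picture_frame();
translate([548, 671, 0]) stool();
translate([1465, 148, 0]) stool();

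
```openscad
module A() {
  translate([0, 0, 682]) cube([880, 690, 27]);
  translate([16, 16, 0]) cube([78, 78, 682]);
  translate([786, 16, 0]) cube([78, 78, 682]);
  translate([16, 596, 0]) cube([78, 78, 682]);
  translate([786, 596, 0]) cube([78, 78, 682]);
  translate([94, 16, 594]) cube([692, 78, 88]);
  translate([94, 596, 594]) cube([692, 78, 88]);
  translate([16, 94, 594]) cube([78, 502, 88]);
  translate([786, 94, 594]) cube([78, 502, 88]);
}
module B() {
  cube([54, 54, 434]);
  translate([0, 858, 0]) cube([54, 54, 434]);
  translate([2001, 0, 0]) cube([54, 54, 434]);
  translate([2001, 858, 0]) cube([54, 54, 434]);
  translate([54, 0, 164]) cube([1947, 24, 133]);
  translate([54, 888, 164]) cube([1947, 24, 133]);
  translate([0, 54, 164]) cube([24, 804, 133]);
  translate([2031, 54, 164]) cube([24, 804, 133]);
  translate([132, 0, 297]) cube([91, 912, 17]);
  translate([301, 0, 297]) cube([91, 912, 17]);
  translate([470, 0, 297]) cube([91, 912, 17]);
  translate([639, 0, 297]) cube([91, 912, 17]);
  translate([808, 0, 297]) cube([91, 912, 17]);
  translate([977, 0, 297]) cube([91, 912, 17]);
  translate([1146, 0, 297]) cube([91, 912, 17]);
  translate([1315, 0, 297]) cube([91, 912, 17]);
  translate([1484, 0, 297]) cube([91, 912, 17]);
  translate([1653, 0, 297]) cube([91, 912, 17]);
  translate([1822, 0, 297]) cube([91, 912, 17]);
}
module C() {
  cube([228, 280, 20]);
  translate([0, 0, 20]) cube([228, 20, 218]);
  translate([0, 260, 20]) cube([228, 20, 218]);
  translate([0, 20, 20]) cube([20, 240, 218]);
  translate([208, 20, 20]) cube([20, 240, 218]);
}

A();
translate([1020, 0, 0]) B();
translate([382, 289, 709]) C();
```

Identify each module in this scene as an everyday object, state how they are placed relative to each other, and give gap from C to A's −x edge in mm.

The open box's min-x is at 382; the table's min-x is 0; gap = 382 mm.

A is a table. B is a bed frame. C is an open box. The bed frame is on the floor beside the table on its +x side. The open box is on top of the table. The gap from the open box to the table's −x edge is 382 mm.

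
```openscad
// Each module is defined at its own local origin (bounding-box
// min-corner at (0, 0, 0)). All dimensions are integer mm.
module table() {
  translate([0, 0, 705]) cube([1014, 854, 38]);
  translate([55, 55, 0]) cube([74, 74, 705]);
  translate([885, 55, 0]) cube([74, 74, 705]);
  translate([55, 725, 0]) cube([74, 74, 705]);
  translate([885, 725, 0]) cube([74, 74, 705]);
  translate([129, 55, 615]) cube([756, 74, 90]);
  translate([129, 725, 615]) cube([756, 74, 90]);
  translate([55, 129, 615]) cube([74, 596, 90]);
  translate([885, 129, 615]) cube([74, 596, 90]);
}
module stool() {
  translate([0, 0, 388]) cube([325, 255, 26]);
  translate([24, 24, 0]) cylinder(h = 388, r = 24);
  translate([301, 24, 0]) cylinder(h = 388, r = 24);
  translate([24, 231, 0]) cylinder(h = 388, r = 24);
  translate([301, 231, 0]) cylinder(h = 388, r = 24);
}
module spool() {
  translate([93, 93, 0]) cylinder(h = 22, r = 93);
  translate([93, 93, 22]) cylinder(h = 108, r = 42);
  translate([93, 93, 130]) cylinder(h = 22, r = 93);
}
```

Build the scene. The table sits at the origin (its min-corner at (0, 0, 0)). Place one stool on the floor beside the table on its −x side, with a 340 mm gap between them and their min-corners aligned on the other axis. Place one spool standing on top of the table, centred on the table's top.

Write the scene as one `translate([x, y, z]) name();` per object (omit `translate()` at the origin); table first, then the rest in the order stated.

table();
translate([-665, 0, 0]) stool();
translate([414, 334, 743]) spool();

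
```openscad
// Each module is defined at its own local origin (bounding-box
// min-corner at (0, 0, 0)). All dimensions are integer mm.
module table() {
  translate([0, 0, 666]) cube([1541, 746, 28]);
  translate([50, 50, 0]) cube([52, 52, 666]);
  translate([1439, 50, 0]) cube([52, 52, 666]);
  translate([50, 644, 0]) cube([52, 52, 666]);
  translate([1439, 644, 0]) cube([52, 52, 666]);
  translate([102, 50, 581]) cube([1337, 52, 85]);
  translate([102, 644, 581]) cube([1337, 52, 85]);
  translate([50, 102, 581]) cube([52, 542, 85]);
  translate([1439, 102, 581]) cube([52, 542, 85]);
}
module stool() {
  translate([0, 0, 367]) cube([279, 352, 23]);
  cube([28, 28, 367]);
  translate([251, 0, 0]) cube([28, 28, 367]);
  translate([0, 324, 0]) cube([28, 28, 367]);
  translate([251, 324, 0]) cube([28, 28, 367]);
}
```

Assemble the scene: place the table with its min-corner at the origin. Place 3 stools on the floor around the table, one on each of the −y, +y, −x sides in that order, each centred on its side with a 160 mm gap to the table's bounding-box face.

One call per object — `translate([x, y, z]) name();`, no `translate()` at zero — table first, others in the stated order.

table();
translate([631, -512, 0]) stool();
translate([631, 906, 0]) stool();
translate([-439, 197, 0]) stool();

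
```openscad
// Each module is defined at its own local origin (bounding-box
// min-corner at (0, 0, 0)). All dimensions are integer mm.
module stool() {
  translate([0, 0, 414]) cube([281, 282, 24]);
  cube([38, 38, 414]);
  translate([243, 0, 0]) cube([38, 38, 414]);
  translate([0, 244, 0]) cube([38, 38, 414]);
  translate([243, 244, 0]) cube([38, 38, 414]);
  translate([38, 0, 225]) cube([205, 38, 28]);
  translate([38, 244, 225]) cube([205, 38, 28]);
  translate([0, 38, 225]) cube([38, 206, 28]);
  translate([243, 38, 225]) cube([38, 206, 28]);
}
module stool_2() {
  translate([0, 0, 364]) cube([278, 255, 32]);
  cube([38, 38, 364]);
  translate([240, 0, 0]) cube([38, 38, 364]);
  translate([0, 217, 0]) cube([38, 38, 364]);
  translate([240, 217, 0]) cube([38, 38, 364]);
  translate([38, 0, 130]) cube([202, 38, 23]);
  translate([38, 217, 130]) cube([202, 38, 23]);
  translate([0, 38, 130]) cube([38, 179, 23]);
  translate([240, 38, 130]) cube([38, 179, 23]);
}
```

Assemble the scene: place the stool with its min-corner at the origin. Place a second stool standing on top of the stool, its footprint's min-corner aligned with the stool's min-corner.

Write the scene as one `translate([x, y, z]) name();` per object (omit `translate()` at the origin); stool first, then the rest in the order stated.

stool();
translate([0, 0, 438]) stool_2();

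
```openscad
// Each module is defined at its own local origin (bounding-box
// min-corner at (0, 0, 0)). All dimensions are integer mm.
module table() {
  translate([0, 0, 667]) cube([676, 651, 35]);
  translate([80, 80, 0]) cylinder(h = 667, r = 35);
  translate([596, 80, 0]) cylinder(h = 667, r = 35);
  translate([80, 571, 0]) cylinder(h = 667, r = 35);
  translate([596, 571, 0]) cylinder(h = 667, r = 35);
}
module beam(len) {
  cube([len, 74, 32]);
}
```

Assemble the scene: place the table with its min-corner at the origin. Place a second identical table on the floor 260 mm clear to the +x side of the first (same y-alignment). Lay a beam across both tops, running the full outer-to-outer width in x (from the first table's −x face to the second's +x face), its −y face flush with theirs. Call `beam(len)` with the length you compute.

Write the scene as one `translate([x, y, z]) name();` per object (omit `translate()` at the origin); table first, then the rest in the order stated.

table();
translate([936, 0, 0]) table();
translate([0, 0, 702]) beam(1612);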